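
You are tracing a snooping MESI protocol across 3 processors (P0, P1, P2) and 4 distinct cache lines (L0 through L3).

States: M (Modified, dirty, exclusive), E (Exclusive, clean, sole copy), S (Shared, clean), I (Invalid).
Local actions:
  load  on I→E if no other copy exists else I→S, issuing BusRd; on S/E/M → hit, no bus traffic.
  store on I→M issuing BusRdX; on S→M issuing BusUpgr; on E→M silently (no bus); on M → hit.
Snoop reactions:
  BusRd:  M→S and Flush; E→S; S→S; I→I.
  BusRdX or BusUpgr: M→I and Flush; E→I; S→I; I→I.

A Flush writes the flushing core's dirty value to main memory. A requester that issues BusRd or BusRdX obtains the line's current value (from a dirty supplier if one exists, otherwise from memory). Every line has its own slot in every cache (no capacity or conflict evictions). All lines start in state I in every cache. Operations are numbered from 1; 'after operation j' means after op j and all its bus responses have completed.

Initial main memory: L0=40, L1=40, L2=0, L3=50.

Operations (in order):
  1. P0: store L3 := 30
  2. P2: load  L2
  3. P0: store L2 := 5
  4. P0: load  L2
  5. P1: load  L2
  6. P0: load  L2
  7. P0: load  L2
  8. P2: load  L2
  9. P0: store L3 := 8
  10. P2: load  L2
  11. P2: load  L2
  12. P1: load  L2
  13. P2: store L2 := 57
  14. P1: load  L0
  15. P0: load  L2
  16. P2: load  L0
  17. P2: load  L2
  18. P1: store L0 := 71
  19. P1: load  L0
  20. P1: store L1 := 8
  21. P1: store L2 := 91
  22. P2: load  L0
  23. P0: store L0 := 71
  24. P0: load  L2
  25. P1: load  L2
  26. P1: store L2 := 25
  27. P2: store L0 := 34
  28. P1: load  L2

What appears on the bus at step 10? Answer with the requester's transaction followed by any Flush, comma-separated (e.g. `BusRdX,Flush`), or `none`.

[1] P0: store L3 := 30 | P0:M(30), P1:I, P2:I | bus: BusRdX
[2] P2: load  L2 | P0:I, P1:I, P2:E(0) | bus: BusRd
[3] P0: store L2 := 5 | P0:M(5), P1:I, P2:I | bus: BusRdX
[4] P0: load  L2 | P0:M(5), P1:I, P2:I | bus: none
[5] P1: load  L2 | P0:S(5), P1:S(5), P2:I | bus: BusRd,Flush
[6] P0: load  L2 | P0:S(5), P1:S(5), P2:I | bus: none
[7] P0: load  L2 | P0:S(5), P1:S(5), P2:I | bus: none
[8] P2: load  L2 | P0:S(5), P1:S(5), P2:S(5) | bus: BusRd
[9] P0: store L3 := 8 | P0:M(8), P1:I, P2:I | bus: none
[10] P2: load  L2 | P0:S(5), P1:S(5), P2:S(5) | bus: none
[11] P2: load  L2 | P0:S(5), P1:S(5), P2:S(5) | bus: none
[12] P1: load  L2 | P0:S(5), P1:S(5), P2:S(5) | bus: none
[13] P2: store L2 := 57 | P0:I, P1:I, P2:M(57) | bus: BusUpgr
[14] P1: load  L0 | P0:I, P1:E(40), P2:I | bus: BusRd
[15] P0: load  L2 | P0:S(57), P1:I, P2:S(57) | bus: BusRd,Flush
[16] P2: load  L0 | P0:I, P1:S(40), P2:S(40) | bus: BusRd
[17] P2: load  L2 | P0:S(57), P1:I, P2:S(57) | bus: none
[18] P1: store L0 := 71 | P0:I, P1:M(71), P2:I | bus: BusUpgr
[19] P1: load  L0 | P0:I, P1:M(71), P2:I | bus: none
[20] P1: store L1 := 8 | P0:I, P1:M(8), P2:I | bus: BusRdX
[21] P1: store L2 := 91 | P0:I, P1:M(91), P2:I | bus: BusRdX
[22] P2: load  L0 | P0:I, P1:S(71), P2:S(71) | bus: BusRd,Flush
[23] P0: store L0 := 71 | P0:M(71), P1:I, P2:I | bus: BusRdX
[24] P0: load  L2 | P0:S(91), P1:S(91), P2:I | bus: BusRd,Flush
[25] P1: load  L2 | P0:S(91), P1:S(91), P2:I | bus: none
[26] P1: store L2 := 25 | P0:I, P1:M(25), P2:I | bus: BusUpgr
[27] P2: store L0 := 34 | P0:I, P1:I, P2:M(34) | bus: BusRdX,Flush
[28] P1: load  L2 | P0:I, P1:M(25), P2:I | bus: none

bus = none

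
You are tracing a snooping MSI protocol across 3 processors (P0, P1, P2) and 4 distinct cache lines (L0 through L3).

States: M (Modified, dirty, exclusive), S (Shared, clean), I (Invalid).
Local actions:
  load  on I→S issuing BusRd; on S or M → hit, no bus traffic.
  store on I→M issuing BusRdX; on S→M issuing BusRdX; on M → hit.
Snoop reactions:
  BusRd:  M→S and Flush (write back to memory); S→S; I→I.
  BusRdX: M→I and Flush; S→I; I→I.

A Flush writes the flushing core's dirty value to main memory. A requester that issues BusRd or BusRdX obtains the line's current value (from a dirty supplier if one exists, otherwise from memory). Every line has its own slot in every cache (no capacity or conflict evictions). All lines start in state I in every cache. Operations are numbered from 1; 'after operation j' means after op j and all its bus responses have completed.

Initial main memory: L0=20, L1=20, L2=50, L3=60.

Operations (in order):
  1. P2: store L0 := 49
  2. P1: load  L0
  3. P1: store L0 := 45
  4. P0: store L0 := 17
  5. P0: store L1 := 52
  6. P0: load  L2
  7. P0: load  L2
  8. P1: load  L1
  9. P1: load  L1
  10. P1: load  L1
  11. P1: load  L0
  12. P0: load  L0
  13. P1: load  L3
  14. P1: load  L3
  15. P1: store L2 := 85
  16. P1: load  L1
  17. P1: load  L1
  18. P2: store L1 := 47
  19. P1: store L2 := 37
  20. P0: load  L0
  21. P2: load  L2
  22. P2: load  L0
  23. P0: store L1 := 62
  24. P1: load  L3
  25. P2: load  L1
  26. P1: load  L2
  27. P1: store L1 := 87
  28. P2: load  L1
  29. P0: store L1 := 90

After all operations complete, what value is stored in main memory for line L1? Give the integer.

  op1 P2: store L0 := 49 → I/I/M on L0; bus BusRdX; mem=20
  op2 P1: load  L0 → I/S/S on L0; bus BusRd Flush; mem=49
  op3 P1: store L0 := 45 → I/M/I on L0; bus BusRdX; mem=49
  op4 P0: store L0 := 17 → M/I/I on L0; bus BusRdX Flush; mem=45
  op5 P0: store L1 := 52 → M/I/I on L1; bus BusRdX; mem=20
  op6 P0: load  L2 → S/I/I on L2; bus BusRd; mem=50
  op7 P0: load  L2 → S/I/I on L2; bus (none); mem=50
  op8 P1: load  L1 → S/S/I on L1; bus BusRd Flush; mem=52
  op9 P1: load  L1 → S/S/I on L1; bus (none); mem=52
  op10 P1: load  L1 → S/S/I on L1; bus (none); mem=52
  op11 P1: load  L0 → S/S/I on L0; bus BusRd Flush; mem=17
  op12 P0: load  L0 → S/S/I on L0; bus (none); mem=17
  op13 P1: load  L3 → I/S/I on L3; bus BusRd; mem=60
  op14 P1: load  L3 → I/S/I on L3; bus (none); mem=60
  op15 P1: store L2 := 85 → I/M/I on L2; bus BusRdX; mem=50
  op16 P1: load  L1 → S/S/I on L1; bus (none); mem=52
  op17 P1: load  L1 → S/S/I on L1; bus (none); mem=52
  op18 P2: store L1 := 47 → I/I/M on L1; bus BusRdX; mem=52
  op19 P1: store L2 := 37 → I/M/I on L2; bus (none); mem=50
  op20 P0: load  L0 → S/S/I on L0; bus (none); mem=17
  op21 P2: load  L2 → I/S/S on L2; bus BusRd Flush; mem=37
  op22 P2: load  L0 → S/S/S on L0; bus BusRd; mem=17
  op23 P0: store L1 := 62 → M/I/I on L1; bus BusRdX Flush; mem=47
  op24 P1: load  L3 → I/S/I on L3; bus (none); mem=60
  op25 P2: load  L1 → S/I/S on L1; bus BusRd Flush; mem=62
  op26 P1: load  L2 → I/S/S on L2; bus (none); mem=37
  op27 P1: store L1 := 87 → I/M/I on L1; bus BusRdX; mem=62
  op28 P2: load  L1 → I/S/S on L1; bus BusRd Flush; mem=87
  op29 P0: store L1 := 90 → M/I/I on L1; bus BusRdX; mem=87

memory[L1] = 87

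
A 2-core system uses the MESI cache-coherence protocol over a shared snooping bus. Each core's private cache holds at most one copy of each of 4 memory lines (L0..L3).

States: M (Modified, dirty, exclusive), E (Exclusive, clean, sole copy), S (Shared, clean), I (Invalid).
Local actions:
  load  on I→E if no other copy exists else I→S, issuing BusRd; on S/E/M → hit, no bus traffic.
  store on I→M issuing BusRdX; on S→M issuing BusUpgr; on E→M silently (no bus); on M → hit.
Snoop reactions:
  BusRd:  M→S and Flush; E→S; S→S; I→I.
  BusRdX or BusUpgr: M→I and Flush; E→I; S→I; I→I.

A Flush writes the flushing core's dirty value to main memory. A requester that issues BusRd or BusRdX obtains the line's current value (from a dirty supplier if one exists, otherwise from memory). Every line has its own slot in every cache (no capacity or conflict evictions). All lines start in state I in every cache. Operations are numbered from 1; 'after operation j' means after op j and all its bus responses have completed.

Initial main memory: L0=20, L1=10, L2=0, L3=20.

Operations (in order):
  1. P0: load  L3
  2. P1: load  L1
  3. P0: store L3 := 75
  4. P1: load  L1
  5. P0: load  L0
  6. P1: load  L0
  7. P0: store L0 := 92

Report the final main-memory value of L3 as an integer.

[1] P0: load  L3 | P0:E(20), P1:I | bus: BusRd
[2] P1: load  L1 | P0:I, P1:E(10) | bus: BusRd
[3] P0: store L3 := 75 | P0:M(75), P1:I | bus: none
[4] P1: load  L1 | P0:I, P1:E(10) | bus: none
[5] P0: load  L0 | P0:E(20), P1:I | bus: BusRd
[6] P1: load  L0 | P0:S(20), P1:S(20) | bus: BusRd
[7] P0: store L0 := 92 | P0:M(92), P1:I | bus: BusUpgr

memory[L3] = 20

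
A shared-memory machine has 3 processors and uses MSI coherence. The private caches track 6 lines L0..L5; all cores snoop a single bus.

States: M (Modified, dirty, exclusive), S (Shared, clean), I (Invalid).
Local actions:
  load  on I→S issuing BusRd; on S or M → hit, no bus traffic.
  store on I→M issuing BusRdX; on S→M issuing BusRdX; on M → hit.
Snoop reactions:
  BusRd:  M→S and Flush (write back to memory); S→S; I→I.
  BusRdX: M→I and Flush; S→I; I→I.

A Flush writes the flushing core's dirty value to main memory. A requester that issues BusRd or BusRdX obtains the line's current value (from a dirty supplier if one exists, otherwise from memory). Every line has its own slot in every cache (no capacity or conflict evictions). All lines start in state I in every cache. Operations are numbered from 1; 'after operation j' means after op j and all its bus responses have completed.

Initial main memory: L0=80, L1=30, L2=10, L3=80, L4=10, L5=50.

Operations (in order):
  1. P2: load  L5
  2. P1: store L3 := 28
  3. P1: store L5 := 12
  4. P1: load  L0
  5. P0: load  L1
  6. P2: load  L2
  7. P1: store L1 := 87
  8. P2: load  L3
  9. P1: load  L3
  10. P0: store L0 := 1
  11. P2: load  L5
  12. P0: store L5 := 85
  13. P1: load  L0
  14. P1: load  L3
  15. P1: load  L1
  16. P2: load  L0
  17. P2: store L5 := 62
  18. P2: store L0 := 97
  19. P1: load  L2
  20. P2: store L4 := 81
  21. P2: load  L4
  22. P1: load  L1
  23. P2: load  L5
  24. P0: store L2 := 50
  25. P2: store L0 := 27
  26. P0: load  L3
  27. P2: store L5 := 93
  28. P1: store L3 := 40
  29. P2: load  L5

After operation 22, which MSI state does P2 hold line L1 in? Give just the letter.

1. P2: load  L5  bus=[BusRd]  L5: P0=I P1=I P2=S  mem[L5]=50
2. P1: store L3 := 28  bus=[BusRdX]  L3: P0=I P1=M P2=I  mem[L3]=80
3. P1: store L5 := 12  bus=[BusRdX]  L5: P0=I P1=M P2=I  mem[L5]=50
4. P1: load  L0  bus=[BusRd]  L0: P0=I P1=S P2=I  mem[L0]=80
5. P0: load  L1  bus=[BusRd]  L1: P0=S P1=I P2=I  mem[L1]=30
6. P2: load  L2  bus=[BusRd]  L2: P0=I P1=I P2=S  mem[L2]=10
7. P1: store L1 := 87  bus=[BusRdX]  L1: P0=I P1=M P2=I  mem[L1]=30
8. P2: load  L3  bus=[BusRd,Flush]  L3: P0=I P1=S P2=S  mem[L3]=28
9. P1: load  L3  bus=[-]  L3: P0=I P1=S P2=S  mem[L3]=28
10. P0: store L0 := 1  bus=[BusRdX]  L0: P0=M P1=I P2=I  mem[L0]=80
11. P2: load  L5  bus=[BusRd,Flush]  L5: P0=I P1=S P2=S  mem[L5]=12
12. P0: store L5 := 85  bus=[BusRdX]  L5: P0=M P1=I P2=I  mem[L5]=12
13. P1: load  L0  bus=[BusRd,Flush]  L0: P0=S P1=S P2=I  mem[L0]=1
14. P1: load  L3  bus=[-]  L3: P0=I P1=S P2=S  mem[L3]=28
15. P1: load  L1  bus=[-]  L1: P0=I P1=M P2=I  mem[L1]=30
16. P2: load  L0  bus=[BusRd]  L0: P0=S P1=S P2=S  mem[L0]=1
17. P2: store L5 := 62  bus=[BusRdX,Flush]  L5: P0=I P1=I P2=M  mem[L5]=85
18. P2: store L0 := 97  bus=[BusRdX]  L0: P0=I P1=I P2=M  mem[L0]=1
19. P1: load  L2  bus=[BusRd]  L2: P0=I P1=S P2=S  mem[L2]=10
20. P2: store L4 := 81  bus=[BusRdX]  L4: P0=I P1=I P2=M  mem[L4]=10
21. P2: load  L4  bus=[-]  L4: P0=I P1=I P2=M  mem[L4]=10
22. P1: load  L1  bus=[-]  L1: P0=I P1=M P2=I  mem[L1]=30
23. P2: load  L5  bus=[-]  L5: P0=I P1=I P2=M  mem[L5]=85
24. P0: store L2 := 50  bus=[BusRdX]  L2: P0=M P1=I P2=I  mem[L2]=10
25. P2: store L0 := 27  bus=[-]  L0: P0=I P1=I P2=M  mem[L0]=1
26. P0: load  L3  bus=[BusRd]  L3: P0=S P1=S P2=S  mem[L3]=28
27. P2: store L5 := 93  bus=[-]  L5: P0=I P1=I P2=M  mem[L5]=85
28. P1: store L3 := 40  bus=[BusRdX]  L3: P0=I P1=M P2=I  mem[L3]=28
29. P2: load  L5  bus=[-]  L5: P0=I P1=I P2=M  mem[L5]=85

state = I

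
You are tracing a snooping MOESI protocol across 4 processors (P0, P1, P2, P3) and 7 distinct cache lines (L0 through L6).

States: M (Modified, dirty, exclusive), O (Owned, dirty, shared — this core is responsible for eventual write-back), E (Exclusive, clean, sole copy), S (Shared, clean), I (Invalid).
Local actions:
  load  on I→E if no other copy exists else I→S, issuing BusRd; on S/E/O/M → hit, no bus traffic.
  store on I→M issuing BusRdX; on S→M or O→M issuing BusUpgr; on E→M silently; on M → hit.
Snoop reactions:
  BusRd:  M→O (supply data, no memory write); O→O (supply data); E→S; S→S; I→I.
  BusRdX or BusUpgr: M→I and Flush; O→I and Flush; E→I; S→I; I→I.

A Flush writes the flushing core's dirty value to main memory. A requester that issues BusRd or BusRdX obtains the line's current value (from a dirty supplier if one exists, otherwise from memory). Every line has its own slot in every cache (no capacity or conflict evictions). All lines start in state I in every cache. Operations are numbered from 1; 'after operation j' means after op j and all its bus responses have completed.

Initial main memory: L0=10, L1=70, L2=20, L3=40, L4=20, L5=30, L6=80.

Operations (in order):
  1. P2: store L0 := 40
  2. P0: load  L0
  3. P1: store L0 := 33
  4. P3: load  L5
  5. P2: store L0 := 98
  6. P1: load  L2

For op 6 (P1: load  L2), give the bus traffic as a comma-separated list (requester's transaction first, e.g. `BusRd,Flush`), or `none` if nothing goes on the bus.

step 1: P2: store L0 := 40  ⟶  IIMI  (L0)  txn=BusRdX  M[L0]=10
step 2: P0: load  L0  ⟶  SIOI  (L0)  txn=BusRd  M[L0]=10
step 3: P1: store L0 := 33  ⟶  IMII  (L0)  txn=BusRdX+Flush  M[L0]=40
step 4: P3: load  L5  ⟶  IIIE  (L5)  txn=BusRd  M[L5]=30
step 5: P2: store L0 := 98  ⟶  IIMI  (L0)  txn=BusRdX+Flush  M[L0]=33
step 6: P1: load  L2  ⟶  IEII  (L2)  txn=BusRd  M[L2]=20

bus = BusRd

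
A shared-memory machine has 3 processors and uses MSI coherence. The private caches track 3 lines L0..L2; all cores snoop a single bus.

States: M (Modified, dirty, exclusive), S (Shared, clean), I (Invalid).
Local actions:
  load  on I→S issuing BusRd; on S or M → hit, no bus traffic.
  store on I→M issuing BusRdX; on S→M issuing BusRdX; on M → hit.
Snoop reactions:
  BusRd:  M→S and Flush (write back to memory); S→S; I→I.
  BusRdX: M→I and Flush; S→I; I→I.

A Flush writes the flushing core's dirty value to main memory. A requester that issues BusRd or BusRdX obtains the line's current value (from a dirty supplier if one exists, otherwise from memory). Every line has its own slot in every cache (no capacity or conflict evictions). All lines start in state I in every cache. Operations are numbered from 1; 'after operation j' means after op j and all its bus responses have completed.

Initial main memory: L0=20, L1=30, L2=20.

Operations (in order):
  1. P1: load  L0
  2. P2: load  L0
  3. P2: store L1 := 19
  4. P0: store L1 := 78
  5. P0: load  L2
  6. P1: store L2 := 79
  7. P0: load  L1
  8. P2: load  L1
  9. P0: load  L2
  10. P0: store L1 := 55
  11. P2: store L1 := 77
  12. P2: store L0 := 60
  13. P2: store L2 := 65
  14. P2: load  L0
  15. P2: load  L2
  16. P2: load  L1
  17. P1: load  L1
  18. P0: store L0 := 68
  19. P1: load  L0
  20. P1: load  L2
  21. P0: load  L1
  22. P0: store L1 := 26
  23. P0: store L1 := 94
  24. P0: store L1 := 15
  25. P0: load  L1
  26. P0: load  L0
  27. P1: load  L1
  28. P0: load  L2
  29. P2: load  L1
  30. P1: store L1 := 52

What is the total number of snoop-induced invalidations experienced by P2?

invalidations = 5

1. P1: load  L0  bus=[BusRd]  L0: P0=I P1=S P2=I  mem[L0]=20
2. P2: load  L0  bus=[BusRd]  L0: P0=I P1=S P2=S  mem[L0]=20
3. P2: store L1 := 19  bus=[BusRdX]  L1: P0=I P1=I P2=M  mem[L1]=30
4. P0: store L1 := 78  bus=[BusRdX,Flush]  L1: P0=M P1=I P2=I  mem[L1]=19
5. P0: load  L2  bus=[BusRd]  L2: P0=S P1=I P2=I  mem[L2]=20
6. P1: store L2 := 79  bus=[BusRdX]  L2: P0=I P1=M P2=I  mem[L2]=20
7. P0: load  L1  bus=[-]  L1: P0=M P1=I P2=I  mem[L1]=19
8. P2: load  L1  bus=[BusRd,Flush]  L1: P0=S P1=I P2=S  mem[L1]=78
9. P0: load  L2  bus=[BusRd,Flush]  L2: P0=S P1=S P2=I  mem[L2]=79
10. P0: store L1 := 55  bus=[BusRdX]  L1: P0=M P1=I P2=I  mem[L1]=78
11. P2: store L1 := 77  bus=[BusRdX,Flush]  L1: P0=I P1=I P2=M  mem[L1]=55
12. P2: store L0 := 60  bus=[BusRdX]  L0: P0=I P1=I P2=M  mem[L0]=20
13. P2: store L2 := 65  bus=[BusRdX]  L2: P0=I P1=I P2=M  mem[L2]=79
14. P2: load  L0  bus=[-]  L0: P0=I P1=I P2=M  mem[L0]=20
15. P2: load  L2  bus=[-]  L2: P0=I P1=I P2=M  mem[L2]=79
16. P2: load  L1  bus=[-]  L1: P0=I P1=I P2=M  mem[L1]=55
17. P1: load  L1  bus=[BusRd,Flush]  L1: P0=I P1=S P2=S  mem[L1]=77
18. P0: store L0 := 68  bus=[BusRdX,Flush]  L0: P0=M P1=I P2=I  mem[L0]=60
19. P1: load  L0  bus=[BusRd,Flush]  L0: P0=S P1=S P2=I  mem[L0]=68
20. P1: load  L2  bus=[BusRd,Flush]  L2: P0=I P1=S P2=S  mem[L2]=65
21. P0: load  L1  bus=[BusRd]  L1: P0=S P1=S P2=S  mem[L1]=77
22. P0: store L1 := 26  bus=[BusRdX]  L1: P0=M P1=I P2=I  mem[L1]=77
23. P0: store L1 := 94  bus=[-]  L1: P0=M P1=I P2=I  mem[L1]=77
24. P0: store L1 := 15  bus=[-]  L1: P0=M P1=I P2=I  mem[L1]=77
25. P0: load  L1  bus=[-]  L1: P0=M P1=I P2=I  mem[L1]=77
26. P0: load  L0  bus=[-]  L0: P0=S P1=S P2=I  mem[L0]=68
27. P1: load  L1  bus=[BusRd,Flush]  L1: P0=S P1=S P2=I  mem[L1]=15
28. P0: load  L2  bus=[BusRd]  L2: P0=S P1=S P2=S  mem[L2]=65
29. P2: load  L1  bus=[BusRd]  L1: P0=S P1=S P2=S  mem[L1]=15
30. P1: store L1 := 52  bus=[BusRdX]  L1: P0=I P1=M P2=I  mem[L1]=15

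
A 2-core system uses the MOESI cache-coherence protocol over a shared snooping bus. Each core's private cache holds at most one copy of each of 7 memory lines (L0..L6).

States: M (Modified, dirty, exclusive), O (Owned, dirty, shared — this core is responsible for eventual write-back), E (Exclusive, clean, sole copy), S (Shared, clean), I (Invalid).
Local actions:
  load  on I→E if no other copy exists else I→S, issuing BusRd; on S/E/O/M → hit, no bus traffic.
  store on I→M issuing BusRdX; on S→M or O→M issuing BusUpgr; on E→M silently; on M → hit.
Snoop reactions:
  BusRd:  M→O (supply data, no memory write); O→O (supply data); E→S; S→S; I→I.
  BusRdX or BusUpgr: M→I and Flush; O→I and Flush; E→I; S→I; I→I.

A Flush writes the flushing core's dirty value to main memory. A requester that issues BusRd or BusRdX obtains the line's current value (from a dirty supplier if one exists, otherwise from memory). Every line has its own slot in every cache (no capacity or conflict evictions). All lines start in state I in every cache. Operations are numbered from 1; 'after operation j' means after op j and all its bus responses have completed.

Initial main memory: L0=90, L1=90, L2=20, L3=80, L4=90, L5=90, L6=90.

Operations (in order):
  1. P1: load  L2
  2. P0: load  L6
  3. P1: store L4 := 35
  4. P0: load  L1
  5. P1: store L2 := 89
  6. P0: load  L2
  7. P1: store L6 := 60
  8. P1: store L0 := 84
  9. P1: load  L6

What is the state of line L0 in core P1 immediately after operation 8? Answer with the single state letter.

state = M

step 1: P1: load  L2  ⟶  IE  (L2)  txn=BusRd  M[L2]=20
step 2: P0: load  L6  ⟶  EI  (L6)  txn=BusRd  M[L6]=90
step 3: P1: store L4 := 35  ⟶  IM  (L4)  txn=BusRdX  M[L4]=90
step 4: P0: load  L1  ⟶  EI  (L1)  txn=BusRd  M[L1]=90
step 5: P1: store L2 := 89  ⟶  IM  (L2)  txn=∅  M[L2]=20
step 6: P0: load  L2  ⟶  SO  (L2)  txn=BusRd  M[L2]=20
step 7: P1: store L6 := 60  ⟶  IM  (L6)  txn=BusRdX  M[L6]=90
step 8: P1: store L0 := 84  ⟶  IM  (L0)  txn=BusRdX  M[L0]=90
step 9: P1: load  L6  ⟶  IM  (L6)  txn=∅  M[L6]=90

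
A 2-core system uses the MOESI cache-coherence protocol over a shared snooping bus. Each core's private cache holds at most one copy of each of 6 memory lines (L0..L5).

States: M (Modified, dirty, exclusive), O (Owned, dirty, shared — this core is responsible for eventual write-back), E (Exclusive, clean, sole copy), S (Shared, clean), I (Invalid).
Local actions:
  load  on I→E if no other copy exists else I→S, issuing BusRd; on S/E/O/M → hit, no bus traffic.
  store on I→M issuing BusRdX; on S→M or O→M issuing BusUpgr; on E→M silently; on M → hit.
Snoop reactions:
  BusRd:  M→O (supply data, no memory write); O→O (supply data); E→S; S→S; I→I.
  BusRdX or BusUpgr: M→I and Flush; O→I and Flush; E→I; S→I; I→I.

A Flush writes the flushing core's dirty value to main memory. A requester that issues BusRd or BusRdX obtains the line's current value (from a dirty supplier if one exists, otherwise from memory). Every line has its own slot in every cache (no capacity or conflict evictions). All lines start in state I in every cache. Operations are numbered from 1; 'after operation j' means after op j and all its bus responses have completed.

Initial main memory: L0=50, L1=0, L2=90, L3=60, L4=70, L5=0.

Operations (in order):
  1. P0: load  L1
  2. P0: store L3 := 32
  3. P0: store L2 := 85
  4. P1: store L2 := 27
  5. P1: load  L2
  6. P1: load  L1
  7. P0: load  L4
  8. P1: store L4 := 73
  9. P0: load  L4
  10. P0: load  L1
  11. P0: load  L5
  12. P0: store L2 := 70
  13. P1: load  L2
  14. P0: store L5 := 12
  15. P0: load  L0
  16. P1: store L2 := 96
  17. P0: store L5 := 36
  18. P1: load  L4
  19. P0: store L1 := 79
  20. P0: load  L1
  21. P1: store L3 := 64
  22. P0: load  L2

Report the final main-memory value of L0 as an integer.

1. P0: load  L1  bus=[BusRd]  L1: P0=E P1=I  mem[L1]=0
2. P0: store L3 := 32  bus=[BusRdX]  L3: P0=M P1=I  mem[L3]=60
3. P0: store L2 := 85  bus=[BusRdX]  L2: P0=M P1=I  mem[L2]=90
4. P1: store L2 := 27  bus=[BusRdX,Flush]  L2: P0=I P1=M  mem[L2]=85
5. P1: load  L2  bus=[-]  L2: P0=I P1=M  mem[L2]=85
6. P1: load  L1  bus=[BusRd]  L1: P0=S P1=S  mem[L1]=0
7. P0: load  L4  bus=[BusRd]  L4: P0=E P1=I  mem[L4]=70
8. P1: store L4 := 73  bus=[BusRdX]  L4: P0=I P1=M  mem[L4]=70
9. P0: load  L4  bus=[BusRd]  L4: P0=S P1=O  mem[L4]=70
10. P0: load  L1  bus=[-]  L1: P0=S P1=S  mem[L1]=0
11. P0: load  L5  bus=[BusRd]  L5: P0=E P1=I  mem[L5]=0
12. P0: store L2 := 70  bus=[BusRdX,Flush]  L2: P0=M P1=I  mem[L2]=27
13. P1: load  L2  bus=[BusRd]  L2: P0=O P1=S  mem[L2]=27
14. P0: store L5 := 12  bus=[-]  L5: P0=M P1=I  mem[L5]=0
15. P0: load  L0  bus=[BusRd]  L0: P0=E P1=I  mem[L0]=50
16. P1: store L2 := 96  bus=[BusUpgr,Flush]  L2: P0=I P1=M  mem[L2]=70
17. P0: store L5 := 36  bus=[-]  L5: P0=M P1=I  mem[L5]=0
18. P1: load  L4  bus=[-]  L4: P0=S P1=O  mem[L4]=70
19. P0: store L1 := 79  bus=[BusUpgr]  L1: P0=M P1=I  mem[L1]=0
20. P0: load  L1  bus=[-]  L1: P0=M P1=I  mem[L1]=0
21. P1: store L3 := 64  bus=[BusRdX,Flush]  L3: P0=I P1=M  mem[L3]=32
22. P0: load  L2  bus=[BusRd]  L2: P0=S P1=O  mem[L2]=70

memory[L0] = 50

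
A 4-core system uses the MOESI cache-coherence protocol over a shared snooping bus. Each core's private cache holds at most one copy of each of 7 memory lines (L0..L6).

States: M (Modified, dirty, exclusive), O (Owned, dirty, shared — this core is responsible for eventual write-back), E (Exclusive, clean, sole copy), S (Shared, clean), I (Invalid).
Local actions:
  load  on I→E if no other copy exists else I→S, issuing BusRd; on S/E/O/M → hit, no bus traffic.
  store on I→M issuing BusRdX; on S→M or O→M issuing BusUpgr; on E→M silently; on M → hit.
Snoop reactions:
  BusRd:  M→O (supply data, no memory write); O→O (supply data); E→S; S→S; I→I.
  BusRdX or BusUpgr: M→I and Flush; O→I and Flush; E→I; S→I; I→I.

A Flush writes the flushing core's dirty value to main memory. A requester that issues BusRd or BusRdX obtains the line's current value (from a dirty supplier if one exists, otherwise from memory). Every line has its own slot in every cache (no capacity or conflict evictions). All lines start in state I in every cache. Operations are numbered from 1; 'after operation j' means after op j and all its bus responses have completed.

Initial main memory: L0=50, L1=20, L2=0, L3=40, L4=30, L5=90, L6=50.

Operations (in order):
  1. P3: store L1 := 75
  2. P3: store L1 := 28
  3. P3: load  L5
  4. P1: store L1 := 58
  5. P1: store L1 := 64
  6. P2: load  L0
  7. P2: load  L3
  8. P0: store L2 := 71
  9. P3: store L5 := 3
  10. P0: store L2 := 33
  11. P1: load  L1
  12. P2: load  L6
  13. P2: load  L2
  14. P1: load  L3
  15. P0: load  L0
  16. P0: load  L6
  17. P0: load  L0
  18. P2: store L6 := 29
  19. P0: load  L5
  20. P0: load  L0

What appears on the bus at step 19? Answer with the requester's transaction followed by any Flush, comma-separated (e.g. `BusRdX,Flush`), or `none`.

  op1 P3: store L1 := 75 → I/I/I/M on L1; bus BusRdX; mem=20
  op2 P3: store L1 := 28 → I/I/I/M on L1; bus (none); mem=20
  op3 P3: load  L5 → I/I/I/E on L5; bus BusRd; mem=90
  op4 P1: store L1 := 58 → I/M/I/I on L1; bus BusRdX Flush; mem=28
  op5 P1: store L1 := 64 → I/M/I/I on L1; bus (none); mem=28
  op6 P2: load  L0 → I/I/E/I on L0; bus BusRd; mem=50
  op7 P2: load  L3 → I/I/E/I on L3; bus BusRd; mem=40
  op8 P0: store L2 := 71 → M/I/I/I on L2; bus BusRdX; mem=0
  op9 P3: store L5 := 3 → I/I/I/M on L5; bus (none); mem=90
  op10 P0: store L2 := 33 → M/I/I/I on L2; bus (none); mem=0
  op11 P1: load  L1 → I/M/I/I on L1; bus (none); mem=28
  op12 P2: load  L6 → I/I/E/I on L6; bus BusRd; mem=50
  op13 P2: load  L2 → O/I/S/I on L2; bus BusRd; mem=0
  op14 P1: load  L3 → I/S/S/I on L3; bus BusRd; mem=40
  op15 P0: load  L0 → S/I/S/I on L0; bus BusRd; mem=50
  op16 P0: load  L6 → S/I/S/I on L6; bus BusRd; mem=50
  op17 P0: load  L0 → S/I/S/I on L0; bus (none); mem=50
  op18 P2: store L6 := 29 → I/I/M/I on L6; bus BusUpgr; mem=50
  op19 P0: load  L5 → S/I/I/O on L5; bus BusRd; mem=90
  op20 P0: load  L0 → S/I/S/I on L0; bus (none); mem=50

bus = BusRd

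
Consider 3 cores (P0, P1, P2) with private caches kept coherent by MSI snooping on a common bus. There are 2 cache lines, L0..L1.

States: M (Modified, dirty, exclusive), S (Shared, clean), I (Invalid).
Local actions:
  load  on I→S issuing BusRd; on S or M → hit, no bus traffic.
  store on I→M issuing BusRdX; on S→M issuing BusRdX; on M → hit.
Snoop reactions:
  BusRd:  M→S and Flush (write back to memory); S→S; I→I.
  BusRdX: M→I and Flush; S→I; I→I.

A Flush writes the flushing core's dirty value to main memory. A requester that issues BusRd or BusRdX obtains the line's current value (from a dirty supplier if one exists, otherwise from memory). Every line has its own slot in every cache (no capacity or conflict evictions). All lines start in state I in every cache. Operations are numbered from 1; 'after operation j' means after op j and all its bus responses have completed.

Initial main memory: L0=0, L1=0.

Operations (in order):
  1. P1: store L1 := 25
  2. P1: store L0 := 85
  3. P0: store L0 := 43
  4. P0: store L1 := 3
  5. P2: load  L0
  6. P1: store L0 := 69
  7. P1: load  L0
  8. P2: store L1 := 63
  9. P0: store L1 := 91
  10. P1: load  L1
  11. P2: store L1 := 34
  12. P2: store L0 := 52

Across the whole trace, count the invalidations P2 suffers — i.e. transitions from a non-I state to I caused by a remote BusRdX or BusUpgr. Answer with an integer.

invalidations = 2

1. P1: store L1 := 25  bus=[BusRdX]  L1: P0=I P1=M P2=I  mem[L1]=0
2. P1: store L0 := 85  bus=[BusRdX]  L0: P0=I P1=M P2=I  mem[L0]=0
3. P0: store L0 := 43  bus=[BusRdX,Flush]  L0: P0=M P1=I P2=I  mem[L0]=85
4. P0: store L1 := 3  bus=[BusRdX,Flush]  L1: P0=M P1=I P2=I  mem[L1]=25
5. P2: load  L0  bus=[BusRd,Flush]  L0: P0=S P1=I P2=S  mem[L0]=43
6. P1: store L0 := 69  bus=[BusRdX]  L0: P0=I P1=M P2=I  mem[L0]=43
7. P1: load  L0  bus=[-]  L0: P0=I P1=M P2=I  mem[L0]=43
8. P2: store L1 := 63  bus=[BusRdX,Flush]  L1: P0=I P1=I P2=M  mem[L1]=3
9. P0: store L1 := 91  bus=[BusRdX,Flush]  L1: P0=M P1=I P2=I  mem[L1]=63
10. P1: load  L1  bus=[BusRd,Flush]  L1: P0=S P1=S P2=I  mem[L1]=91
11. P2: store L1 := 34  bus=[BusRdX]  L1: P0=I P1=I P2=M  mem[L1]=91
12. P2: store L0 := 52  bus=[BusRdX,Flush]  L0: P0=I P1=I P2=M  mem[L0]=69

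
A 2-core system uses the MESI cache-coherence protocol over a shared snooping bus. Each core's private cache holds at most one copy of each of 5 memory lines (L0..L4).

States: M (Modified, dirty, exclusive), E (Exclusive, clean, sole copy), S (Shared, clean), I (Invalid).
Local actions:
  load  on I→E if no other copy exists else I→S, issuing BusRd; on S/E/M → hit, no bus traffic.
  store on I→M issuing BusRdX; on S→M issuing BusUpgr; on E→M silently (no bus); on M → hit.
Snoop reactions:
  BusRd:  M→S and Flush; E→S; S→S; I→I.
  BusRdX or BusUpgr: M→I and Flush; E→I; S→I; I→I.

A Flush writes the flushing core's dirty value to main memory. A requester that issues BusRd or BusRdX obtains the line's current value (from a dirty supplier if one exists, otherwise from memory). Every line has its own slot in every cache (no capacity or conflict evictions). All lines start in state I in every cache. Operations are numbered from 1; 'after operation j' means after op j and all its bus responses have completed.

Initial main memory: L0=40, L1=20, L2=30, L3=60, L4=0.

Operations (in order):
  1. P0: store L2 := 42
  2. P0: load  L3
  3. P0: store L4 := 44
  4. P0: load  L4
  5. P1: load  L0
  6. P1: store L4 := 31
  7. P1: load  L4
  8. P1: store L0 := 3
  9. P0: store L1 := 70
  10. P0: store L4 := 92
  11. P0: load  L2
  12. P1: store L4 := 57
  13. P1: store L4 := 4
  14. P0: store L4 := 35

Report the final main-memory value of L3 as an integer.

memory[L3] = 60

  op1 P0: store L2 := 42 → M/I on L2; bus BusRdX; mem=30
  op2 P0: load  L3 → E/I on L3; bus BusRd; mem=60
  op3 P0: store L4 := 44 → M/I on L4; bus BusRdX; mem=0
  op4 P0: load  L4 → M/I on L4; bus (none); mem=0
  op5 P1: load  L0 → I/E on L0; bus BusRd; mem=40
  op6 P1: store L4 := 31 → I/M on L4; bus BusRdX Flush; mem=44
  op7 P1: load  L4 → I/M on L4; bus (none); mem=44
  op8 P1: store L0 := 3 → I/M on L0; bus (none); mem=40
  op9 P0: store L1 := 70 → M/I on L1; bus BusRdX; mem=20
  op10 P0: store L4 := 92 → M/I on L4; bus BusRdX Flush; mem=31
  op11 P0: load  L2 → M/I on L2; bus (none); mem=30
  op12 P1: store L4 := 57 → I/M on L4; bus BusRdX Flush; mem=92
  op13 P1: store L4 := 4 → I/M on L4; bus (none); mem=92
  op14 P0: store L4 := 35 → M/I on L4; bus BusRdX Flush; mem=4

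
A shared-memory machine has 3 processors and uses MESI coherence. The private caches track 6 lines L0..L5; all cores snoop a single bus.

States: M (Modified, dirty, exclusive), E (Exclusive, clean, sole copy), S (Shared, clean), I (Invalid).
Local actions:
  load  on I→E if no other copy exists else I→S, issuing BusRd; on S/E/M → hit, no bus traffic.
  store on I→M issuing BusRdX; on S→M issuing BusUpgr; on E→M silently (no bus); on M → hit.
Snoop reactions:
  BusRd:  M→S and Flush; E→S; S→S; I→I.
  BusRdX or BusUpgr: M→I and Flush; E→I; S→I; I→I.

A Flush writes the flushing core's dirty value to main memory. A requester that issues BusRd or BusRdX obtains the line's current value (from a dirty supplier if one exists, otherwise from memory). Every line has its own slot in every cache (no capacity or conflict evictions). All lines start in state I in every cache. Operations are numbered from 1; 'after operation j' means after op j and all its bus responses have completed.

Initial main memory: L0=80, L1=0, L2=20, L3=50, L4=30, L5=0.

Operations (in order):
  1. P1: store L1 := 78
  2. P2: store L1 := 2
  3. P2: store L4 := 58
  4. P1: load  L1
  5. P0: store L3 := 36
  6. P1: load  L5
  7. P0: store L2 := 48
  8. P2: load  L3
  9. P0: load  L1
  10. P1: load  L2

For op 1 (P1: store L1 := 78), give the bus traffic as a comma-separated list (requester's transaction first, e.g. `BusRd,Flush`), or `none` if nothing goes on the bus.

bus = BusRdX

[1] P1: store L1 := 78 | P0:I, P1:M(78), P2:I | bus: BusRdX
[2] P2: store L1 := 2 | P0:I, P1:I, P2:M(2) | bus: BusRdX,Flush
[3] P2: store L4 := 58 | P0:I, P1:I, P2:M(58) | bus: BusRdX
[4] P1: load  L1 | P0:I, P1:S(2), P2:S(2) | bus: BusRd,Flush
[5] P0: store L3 := 36 | P0:M(36), P1:I, P2:I | bus: BusRdX
[6] P1: load  L5 | P0:I, P1:E(0), P2:I | bus: BusRd
[7] P0: store L2 := 48 | P0:M(48), P1:I, P2:I | bus: BusRdX
[8] P2: load  L3 | P0:S(36), P1:I, P2:S(36) | bus: BusRd,Flush
[9] P0: load  L1 | P0:S(2), P1:S(2), P2:S(2) | bus: BusRd
[10] P1: load  L2 | P0:S(48), P1:S(48), P2:I | bus: BusRd,Flush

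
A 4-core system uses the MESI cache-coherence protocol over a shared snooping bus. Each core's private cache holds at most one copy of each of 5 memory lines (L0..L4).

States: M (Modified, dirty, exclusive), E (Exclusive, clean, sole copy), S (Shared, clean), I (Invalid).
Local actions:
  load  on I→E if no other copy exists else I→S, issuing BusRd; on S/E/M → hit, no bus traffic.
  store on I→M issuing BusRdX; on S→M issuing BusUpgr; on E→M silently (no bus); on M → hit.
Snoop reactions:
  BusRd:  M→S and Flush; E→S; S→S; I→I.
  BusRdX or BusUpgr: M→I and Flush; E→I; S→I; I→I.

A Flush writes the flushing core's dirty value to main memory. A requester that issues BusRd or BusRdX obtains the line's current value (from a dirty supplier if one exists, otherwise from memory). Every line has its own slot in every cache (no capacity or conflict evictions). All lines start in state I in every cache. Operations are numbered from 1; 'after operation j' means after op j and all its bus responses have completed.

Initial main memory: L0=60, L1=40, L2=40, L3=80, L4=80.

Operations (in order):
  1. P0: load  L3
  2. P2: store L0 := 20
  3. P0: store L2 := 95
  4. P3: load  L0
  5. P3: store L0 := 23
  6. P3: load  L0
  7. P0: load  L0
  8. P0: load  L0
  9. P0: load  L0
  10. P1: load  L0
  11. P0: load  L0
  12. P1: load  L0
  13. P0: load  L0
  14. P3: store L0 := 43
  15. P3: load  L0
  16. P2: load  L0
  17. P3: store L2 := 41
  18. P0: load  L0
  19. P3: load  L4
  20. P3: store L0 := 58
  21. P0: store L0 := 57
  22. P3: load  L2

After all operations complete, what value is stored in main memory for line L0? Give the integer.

memory[L0] = 58

  op1 P0: load  L3 → E/I/I/I on L3; bus BusRd; mem=80
  op2 P2: store L0 := 20 → I/I/M/I on L0; bus BusRdX; mem=60
  op3 P0: store L2 := 95 → M/I/I/I on L2; bus BusRdX; mem=40
  op4 P3: load  L0 → I/I/S/S on L0; bus BusRd Flush; mem=20
  op5 P3: store L0 := 23 → I/I/I/M on L0; bus BusUpgr; mem=20
  op6 P3: load  L0 → I/I/I/M on L0; bus (none); mem=20
  op7 P0: load  L0 → S/I/I/S on L0; bus BusRd Flush; mem=23
  op8 P0: load  L0 → S/I/I/S on L0; bus (none); mem=23
  op9 P0: load  L0 → S/I/I/S on L0; bus (none); mem=23
  op10 P1: load  L0 → S/S/I/S on L0; bus BusRd; mem=23
  op11 P0: load  L0 → S/S/I/S on L0; bus (none); mem=23
  op12 P1: load  L0 → S/S/I/S on L0; bus (none); mem=23
  op13 P0: load  L0 → S/S/I/S on L0; bus (none); mem=23
  op14 P3: store L0 := 43 → I/I/I/M on L0; bus BusUpgr; mem=23
  op15 P3: load  L0 → I/I/I/M on L0; bus (none); mem=23
  op16 P2: load  L0 → I/I/S/S on L0; bus BusRd Flush; mem=43
  op17 P3: store L2 := 41 → I/I/I/M on L2; bus BusRdX Flush; mem=95
  op18 P0: load  L0 → S/I/S/S on L0; bus BusRd; mem=43
  op19 P3: load  L4 → I/I/I/E on L4; bus BusRd; mem=80
  op20 P3: store L0 := 58 → I/I/I/M on L0; bus BusUpgr; mem=43
  op21 P0: store L0 := 57 → M/I/I/I on L0; bus BusRdX Flush; mem=58
  op22 P3: load  L2 → I/I/I/M on L2; bus (none); mem=95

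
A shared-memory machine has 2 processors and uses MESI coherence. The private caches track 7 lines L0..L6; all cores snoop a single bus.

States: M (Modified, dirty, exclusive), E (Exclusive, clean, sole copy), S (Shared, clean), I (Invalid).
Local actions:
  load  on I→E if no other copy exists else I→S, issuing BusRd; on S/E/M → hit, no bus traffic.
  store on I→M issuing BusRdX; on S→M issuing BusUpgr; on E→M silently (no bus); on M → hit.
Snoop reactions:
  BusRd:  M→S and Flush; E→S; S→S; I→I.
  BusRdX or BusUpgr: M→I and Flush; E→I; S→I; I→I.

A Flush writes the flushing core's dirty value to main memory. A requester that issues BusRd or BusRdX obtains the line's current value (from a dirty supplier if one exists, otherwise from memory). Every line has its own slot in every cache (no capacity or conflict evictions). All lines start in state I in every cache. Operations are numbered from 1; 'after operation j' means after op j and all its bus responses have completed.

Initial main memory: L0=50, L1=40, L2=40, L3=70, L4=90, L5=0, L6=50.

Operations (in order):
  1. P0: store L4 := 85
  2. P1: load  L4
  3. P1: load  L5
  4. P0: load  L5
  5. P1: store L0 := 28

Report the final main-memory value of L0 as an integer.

1. P0: store L4 := 85  bus=[BusRdX]  L4: P0=M P1=I  mem[L4]=90
2. P1: load  L4  bus=[BusRd,Flush]  L4: P0=S P1=S  mem[L4]=85
3. P1: load  L5  bus=[BusRd]  L5: P0=I P1=E  mem[L5]=0
4. P0: load  L5  bus=[BusRd]  L5: P0=S P1=S  mem[L5]=0
5. P1: store L0 := 28  bus=[BusRdX]  L0: P0=I P1=M  mem[L0]=50

memory[L0] = 50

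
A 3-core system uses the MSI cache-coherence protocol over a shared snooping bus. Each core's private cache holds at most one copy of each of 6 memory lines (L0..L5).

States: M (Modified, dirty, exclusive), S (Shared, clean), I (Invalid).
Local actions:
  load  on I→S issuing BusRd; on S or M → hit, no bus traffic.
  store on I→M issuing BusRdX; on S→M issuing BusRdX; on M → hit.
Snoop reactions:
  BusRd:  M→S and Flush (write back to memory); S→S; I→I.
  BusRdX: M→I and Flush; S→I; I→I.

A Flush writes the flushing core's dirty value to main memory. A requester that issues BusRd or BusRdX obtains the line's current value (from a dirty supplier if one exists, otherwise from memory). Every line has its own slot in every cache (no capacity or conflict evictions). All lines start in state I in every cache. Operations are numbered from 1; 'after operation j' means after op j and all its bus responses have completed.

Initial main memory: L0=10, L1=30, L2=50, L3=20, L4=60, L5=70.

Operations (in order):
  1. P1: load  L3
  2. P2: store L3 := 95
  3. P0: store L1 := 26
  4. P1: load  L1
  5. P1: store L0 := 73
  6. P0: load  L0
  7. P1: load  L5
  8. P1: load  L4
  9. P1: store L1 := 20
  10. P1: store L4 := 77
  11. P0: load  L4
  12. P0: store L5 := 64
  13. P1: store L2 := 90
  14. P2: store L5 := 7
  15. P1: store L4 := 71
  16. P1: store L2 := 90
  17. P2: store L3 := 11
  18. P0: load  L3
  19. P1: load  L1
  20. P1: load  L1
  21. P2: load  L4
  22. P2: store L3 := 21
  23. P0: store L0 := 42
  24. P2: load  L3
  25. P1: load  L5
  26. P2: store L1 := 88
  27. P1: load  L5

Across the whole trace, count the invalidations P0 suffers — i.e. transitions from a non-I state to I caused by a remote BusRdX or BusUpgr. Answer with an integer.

[1] P1: load  L3 | P0:I, P1:S(20), P2:I | bus: BusRd
[2] P2: store L3 := 95 | P0:I, P1:I, P2:M(95) | bus: BusRdX
[3] P0: store L1 := 26 | P0:M(26), P1:I, P2:I | bus: BusRdX
[4] P1: load  L1 | P0:S(26), P1:S(26), P2:I | bus: BusRd,Flush
[5] P1: store L0 := 73 | P0:I, P1:M(73), P2:I | bus: BusRdX
[6] P0: load  L0 | P0:S(73), P1:S(73), P2:I | bus: BusRd,Flush
[7] P1: load  L5 | P0:I, P1:S(70), P2:I | bus: BusRd
[8] P1: load  L4 | P0:I, P1:S(60), P2:I | bus: BusRd
[9] P1: store L1 := 20 | P0:I, P1:M(20), P2:I | bus: BusRdX
[10] P1: store L4 := 77 | P0:I, P1:M(77), P2:I | bus: BusRdX
[11] P0: load  L4 | P0:S(77), P1:S(77), P2:I | bus: BusRd,Flush
[12] P0: store L5 := 64 | P0:M(64), P1:I, P2:I | bus: BusRdX
[13] P1: store L2 := 90 | P0:I, P1:M(90), P2:I | bus: BusRdX
[14] P2: store L5 := 7 | P0:I, P1:I, P2:M(7) | bus: BusRdX,Flush
[15] P1: store L4 := 71 | P0:I, P1:M(71), P2:I | bus: BusRdX
[16] P1: store L2 := 90 | P0:I, P1:M(90), P2:I | bus: none
[17] P2: store L3 := 11 | P0:I, P1:I, P2:M(11) | bus: none
[18] P0: load  L3 | P0:S(11), P1:I, P2:S(11) | bus: BusRd,Flush
[19] P1: load  L1 | P0:I, P1:M(20), P2:I | bus: none
[20] P1: load  L1 | P0:I, P1:M(20), P2:I | bus: none
[21] P2: load  L4 | P0:I, P1:S(71), P2:S(71) | bus: BusRd,Flush
[22] P2: store L3 := 21 | P0:I, P1:I, P2:M(21) | bus: BusRdX
[23] P0: store L0 := 42 | P0:M(42), P1:I, P2:I | bus: BusRdX
[24] P2: load  L3 | P0:I, P1:I, P2:M(21) | bus: none
[25] P1: load  L5 | P0:I, P1:S(7), P2:S(7) | bus: BusRd,Flush
[26] P2: store L1 := 88 | P0:I, P1:I, P2:M(88) | bus: BusRdX,Flush
[27] P1: load  L5 | P0:I, P1:S(7), P2:S(7) | bus: none

invalidations = 4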